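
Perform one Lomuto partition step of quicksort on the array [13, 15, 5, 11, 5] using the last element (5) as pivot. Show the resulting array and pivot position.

Lomuto partition with pivot = 5:

Initial array: [13, 15, 5, 11, 5]

arr[0]=13 > 5: no swap
arr[1]=15 > 5: no swap
arr[2]=5 <= 5: swap with position 0, array becomes [5, 15, 13, 11, 5]
arr[3]=11 > 5: no swap

Place pivot at position 1: [5, 5, 13, 11, 15]
Pivot position: 1

After partitioning with pivot 5, the array becomes [5, 5, 13, 11, 15]. The pivot is placed at index 1. All elements to the left of the pivot are <= 5, and all elements to the right are > 5.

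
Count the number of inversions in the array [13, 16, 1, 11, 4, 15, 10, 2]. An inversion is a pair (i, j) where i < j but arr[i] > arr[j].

Finding inversions in [13, 16, 1, 11, 4, 15, 10, 2]:

(0, 2): arr[0]=13 > arr[2]=1
(0, 3): arr[0]=13 > arr[3]=11
(0, 4): arr[0]=13 > arr[4]=4
(0, 6): arr[0]=13 > arr[6]=10
(0, 7): arr[0]=13 > arr[7]=2
(1, 2): arr[1]=16 > arr[2]=1
(1, 3): arr[1]=16 > arr[3]=11
(1, 4): arr[1]=16 > arr[4]=4
(1, 5): arr[1]=16 > arr[5]=15
(1, 6): arr[1]=16 > arr[6]=10
(1, 7): arr[1]=16 > arr[7]=2
(3, 4): arr[3]=11 > arr[4]=4
(3, 6): arr[3]=11 > arr[6]=10
(3, 7): arr[3]=11 > arr[7]=2
(4, 7): arr[4]=4 > arr[7]=2
(5, 6): arr[5]=15 > arr[6]=10
(5, 7): arr[5]=15 > arr[7]=2
(6, 7): arr[6]=10 > arr[7]=2

Total inversions: 18

The array has 18 inversion(s): (0,2), (0,3), (0,4), (0,6), (0,7), (1,2), (1,3), (1,4), (1,5), (1,6), (1,7), (3,4), (3,6), (3,7), (4,7), (5,6), (5,7), (6,7). Each pair (i,j) satisfies i < j and arr[i] > arr[j].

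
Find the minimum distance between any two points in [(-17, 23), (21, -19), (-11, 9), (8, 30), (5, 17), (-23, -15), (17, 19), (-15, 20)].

Computing all pairwise distances among 8 points:

d((-17, 23), (21, -19)) = 56.6392
d((-17, 23), (-11, 9)) = 15.2315
d((-17, 23), (8, 30)) = 25.9615
d((-17, 23), (5, 17)) = 22.8035
d((-17, 23), (-23, -15)) = 38.4708
d((-17, 23), (17, 19)) = 34.2345
d((-17, 23), (-15, 20)) = 3.6056 <-- minimum
d((21, -19), (-11, 9)) = 42.5206
d((21, -19), (8, 30)) = 50.6952
d((21, -19), (5, 17)) = 39.3954
d((21, -19), (-23, -15)) = 44.1814
d((21, -19), (17, 19)) = 38.2099
d((21, -19), (-15, 20)) = 53.0754
d((-11, 9), (8, 30)) = 28.3196
d((-11, 9), (5, 17)) = 17.8885
d((-11, 9), (-23, -15)) = 26.8328
d((-11, 9), (17, 19)) = 29.7321
d((-11, 9), (-15, 20)) = 11.7047
d((8, 30), (5, 17)) = 13.3417
d((8, 30), (-23, -15)) = 54.6443
d((8, 30), (17, 19)) = 14.2127
d((8, 30), (-15, 20)) = 25.0799
d((5, 17), (-23, -15)) = 42.5206
d((5, 17), (17, 19)) = 12.1655
d((5, 17), (-15, 20)) = 20.2237
d((-23, -15), (17, 19)) = 52.4976
d((-23, -15), (-15, 20)) = 35.9026
d((17, 19), (-15, 20)) = 32.0156

Closest pair: (-17, 23) and (-15, 20) with distance 3.6056

The closest pair is (-17, 23) and (-15, 20) with Euclidean distance 3.6056. For 8 points, brute-force pairwise comparison is shown above. For large n, the divide-and-conquer algorithm (sort by x, recurse on halves, check the dividing strip) achieves O(n log n).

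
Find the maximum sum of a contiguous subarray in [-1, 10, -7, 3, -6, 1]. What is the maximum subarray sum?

Using Kadane's algorithm on [-1, 10, -7, 3, -6, 1]:

Scanning through the array:
Position 1 (value 10): max_ending_here = 10, max_so_far = 10
Position 2 (value -7): max_ending_here = 3, max_so_far = 10
Position 3 (value 3): max_ending_here = 6, max_so_far = 10
Position 4 (value -6): max_ending_here = 0, max_so_far = 10
Position 5 (value 1): max_ending_here = 1, max_so_far = 10

Maximum subarray: [10]
Maximum sum: 10

The maximum subarray is [10] with sum 10. This subarray runs from index 1 to index 1.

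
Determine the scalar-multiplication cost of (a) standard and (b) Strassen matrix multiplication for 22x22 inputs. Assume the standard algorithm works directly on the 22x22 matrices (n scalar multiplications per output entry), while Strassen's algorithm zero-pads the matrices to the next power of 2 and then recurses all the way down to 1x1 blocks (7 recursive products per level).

Matrix multiplication for 22x22 matrices:

Strassen's algorithm requires power-of-2 dimensions. Pad 22x22 to 32x32 (next power of 2).

Standard algorithm: 22^3 = 10648 multiplications
Strassen's algorithm: 7^(log2(32)) = 7^5 = 16807 multiplications
Difference: 10648 - 16807 = -6159 (Strassen uses MORE here due to padding overhead — for small or just-over-power-of-2 n, padding can outweigh the per-level savings)

Standard: 10648 multiplications (22^3). Strassen: 16807 multiplications (7^5, after padding to 32x32). Strassen reduces 8 recursive multiplications to 7 at each level.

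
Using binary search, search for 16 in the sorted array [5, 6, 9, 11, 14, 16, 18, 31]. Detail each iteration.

Binary search for 16 in [5, 6, 9, 11, 14, 16, 18, 31]:

lo=0, hi=7, mid=3, arr[mid]=11 -> 11 < 16, search right half
lo=4, hi=7, mid=5, arr[mid]=16 -> Found target at index 5!

Binary search finds 16 at index 5 after 2 comparisons. The search repeatedly halves the search space by comparing with the middle element.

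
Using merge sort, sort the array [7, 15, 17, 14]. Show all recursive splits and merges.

Merge sort trace:

Split: [7, 15, 17, 14] -> [7, 15] and [17, 14]
  Split: [7, 15] -> [7] and [15]
  Merge: [7] + [15] -> [7, 15]
  Split: [17, 14] -> [17] and [14]
  Merge: [17] + [14] -> [14, 17]
Merge: [7, 15] + [14, 17] -> [7, 14, 15, 17]

Final sorted array: [7, 14, 15, 17]

The merge sort proceeds by recursively splitting the array and merging sorted halves.
After all merges, the sorted array is [7, 14, 15, 17].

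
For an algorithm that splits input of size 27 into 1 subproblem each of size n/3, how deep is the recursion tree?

For divide and conquer with division factor 3:

Problem sizes at each level:
Level 0: 27
Level 1: 9
Level 2: 3
Level 3: 1

The root is level 0 and the size-1 base case is level 3 (the tree spans levels 0 through 3, i.e. 4 levels counting the root), so the depth is the number of divisions: log_3(27) = 3

The recursion tree depth is log_3(27) = 3. At each level, the problem size is divided by 3, so it takes 3 divisions to reduce to a base case of size 1. The algorithm makes 1 recursive call at each level.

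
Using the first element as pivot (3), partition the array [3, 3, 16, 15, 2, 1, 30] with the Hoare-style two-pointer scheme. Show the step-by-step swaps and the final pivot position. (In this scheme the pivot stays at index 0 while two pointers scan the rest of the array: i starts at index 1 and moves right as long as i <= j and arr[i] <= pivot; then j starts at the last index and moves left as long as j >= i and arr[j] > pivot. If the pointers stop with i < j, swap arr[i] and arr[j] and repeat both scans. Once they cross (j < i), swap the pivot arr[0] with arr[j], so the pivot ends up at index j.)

Hoare-style two-pointer partition with pivot = 3:

Initial array: [3, 3, 16, 15, 2, 1, 30]

Pointers start at i = 1, j = 6.
i stops at index 2 (arr[2]=16 > 3), j stops at index 5 (arr[5]=1 <= 3): swap arr[2] and arr[5], array becomes [3, 3, 1, 15, 2, 16, 30]
i stops at index 3 (arr[3]=15 > 3), j stops at index 4 (arr[4]=2 <= 3): swap arr[3] and arr[4], array becomes [3, 3, 1, 2, 15, 16, 30]
i ends at 4, j ends at 3: the pointers have crossed (j < i), so scanning stops.

Swap pivot arr[0] with arr[3] to place pivot at position 3: [2, 3, 1, 3, 15, 16, 30]
Pivot position: 3

After partitioning with pivot 3, the array becomes [2, 3, 1, 3, 15, 16, 30]. The pivot is placed at index 3. All elements to the left of the pivot are <= 3, and all elements to the right are > 3.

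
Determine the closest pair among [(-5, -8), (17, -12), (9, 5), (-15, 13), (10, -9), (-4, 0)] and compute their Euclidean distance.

Computing all pairwise distances among 6 points:

d((-5, -8), (17, -12)) = 22.3607
d((-5, -8), (9, 5)) = 19.105
d((-5, -8), (-15, 13)) = 23.2594
d((-5, -8), (10, -9)) = 15.0333
d((-5, -8), (-4, 0)) = 8.0623
d((17, -12), (9, 5)) = 18.7883
d((17, -12), (-15, 13)) = 40.6079
d((17, -12), (10, -9)) = 7.6158 <-- minimum
d((17, -12), (-4, 0)) = 24.1868
d((9, 5), (-15, 13)) = 25.2982
d((9, 5), (10, -9)) = 14.0357
d((9, 5), (-4, 0)) = 13.9284
d((-15, 13), (10, -9)) = 33.3017
d((-15, 13), (-4, 0)) = 17.0294
d((10, -9), (-4, 0)) = 16.6433

Closest pair: (17, -12) and (10, -9) with distance 7.6158

The closest pair is (17, -12) and (10, -9) with Euclidean distance 7.6158. For 6 points, brute-force pairwise comparison is shown above. For large n, the divide-and-conquer algorithm (sort by x, recurse on halves, check the dividing strip) achieves O(n log n).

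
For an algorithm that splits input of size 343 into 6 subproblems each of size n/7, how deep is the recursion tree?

For divide and conquer with division factor 7:

Problem sizes at each level:
Level 0: 343
Level 1: 49
Level 2: 7
Level 3: 1

The root is level 0 and the size-1 base case is level 3 (the tree spans levels 0 through 3, i.e. 4 levels counting the root), so the depth is the number of divisions: log_7(343) = 3

The recursion tree depth is log_7(343) = 3. At each level, the problem size is divided by 7, so it takes 3 divisions to reduce to a base case of size 1. The algorithm makes 6 recursive calls at each level.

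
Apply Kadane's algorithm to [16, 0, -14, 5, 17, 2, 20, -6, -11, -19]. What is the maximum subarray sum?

Using Kadane's algorithm on [16, 0, -14, 5, 17, 2, 20, -6, -11, -19]:

Scanning through the array:
Position 1 (value 0): max_ending_here = 16, max_so_far = 16
Position 2 (value -14): max_ending_here = 2, max_so_far = 16
Position 3 (value 5): max_ending_here = 7, max_so_far = 16
Position 4 (value 17): max_ending_here = 24, max_so_far = 24
Position 5 (value 2): max_ending_here = 26, max_so_far = 26
Position 6 (value 20): max_ending_here = 46, max_so_far = 46
Position 7 (value -6): max_ending_here = 40, max_so_far = 46
Position 8 (value -11): max_ending_here = 29, max_so_far = 46
Position 9 (value -19): max_ending_here = 10, max_so_far = 46

Maximum subarray: [16, 0, -14, 5, 17, 2, 20]
Maximum sum: 46

The maximum subarray is [16, 0, -14, 5, 17, 2, 20] with sum 46. This subarray runs from index 0 to index 6.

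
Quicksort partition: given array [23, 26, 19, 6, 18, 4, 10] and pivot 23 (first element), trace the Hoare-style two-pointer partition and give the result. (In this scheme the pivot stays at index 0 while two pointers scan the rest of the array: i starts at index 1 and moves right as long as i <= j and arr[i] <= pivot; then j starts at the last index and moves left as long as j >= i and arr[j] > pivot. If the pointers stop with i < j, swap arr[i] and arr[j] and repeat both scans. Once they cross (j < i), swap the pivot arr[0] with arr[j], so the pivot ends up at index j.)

Hoare-style two-pointer partition with pivot = 23:

Initial array: [23, 26, 19, 6, 18, 4, 10]

Pointers start at i = 1, j = 6.
i stops at index 1 (arr[1]=26 > 23), j stops at index 6 (arr[6]=10 <= 23): swap arr[1] and arr[6], array becomes [23, 10, 19, 6, 18, 4, 26]
i ends at 6, j ends at 5: the pointers have crossed (j < i), so scanning stops.

Swap pivot arr[0] with arr[5] to place pivot at position 5: [4, 10, 19, 6, 18, 23, 26]
Pivot position: 5

After partitioning with pivot 23, the array becomes [4, 10, 19, 6, 18, 23, 26]. The pivot is placed at index 5. All elements to the left of the pivot are <= 23, and all elements to the right are > 23.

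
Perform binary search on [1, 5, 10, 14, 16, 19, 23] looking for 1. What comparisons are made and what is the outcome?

Binary search for 1 in [1, 5, 10, 14, 16, 19, 23]:

lo=0, hi=6, mid=3, arr[mid]=14 -> 14 > 1, search left half
lo=0, hi=2, mid=1, arr[mid]=5 -> 5 > 1, search left half
lo=0, hi=0, mid=0, arr[mid]=1 -> Found target at index 0!

Binary search finds 1 at index 0 after 3 comparisons. The search repeatedly halves the search space by comparing with the middle element.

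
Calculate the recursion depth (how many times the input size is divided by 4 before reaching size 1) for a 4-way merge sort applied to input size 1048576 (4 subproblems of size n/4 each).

For divide and conquer with division factor 4:

Problem sizes at each level:
Level 0: 1048576
Level 1: 262144
Level 2: 65536
Level 3: 16384
Level 4: 4096
Level 5: 1024
Level 6: 256
Level 7: 64
Level 8: 16
Level 9: 4
Level 10: 1

The root is level 0 and the size-1 base case is level 10 (the tree spans levels 0 through 10, i.e. 11 levels counting the root), so the depth is the number of divisions: log_4(1048576) = 10

The recursion tree depth is log_4(1048576) = 10. At each level, the problem size is divided by 4, so it takes 10 divisions to reduce to a base case of size 1. The algorithm makes 4 recursive calls at each level.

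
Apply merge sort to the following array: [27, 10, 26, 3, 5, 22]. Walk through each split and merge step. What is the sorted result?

Merge sort trace:

Split: [27, 10, 26, 3, 5, 22] -> [27, 10, 26] and [3, 5, 22]
  Split: [27, 10, 26] -> [27] and [10, 26]
    Split: [10, 26] -> [10] and [26]
    Merge: [10] + [26] -> [10, 26]
  Merge: [27] + [10, 26] -> [10, 26, 27]
  Split: [3, 5, 22] -> [3] and [5, 22]
    Split: [5, 22] -> [5] and [22]
    Merge: [5] + [22] -> [5, 22]
  Merge: [3] + [5, 22] -> [3, 5, 22]
Merge: [10, 26, 27] + [3, 5, 22] -> [3, 5, 10, 22, 26, 27]

Final sorted array: [3, 5, 10, 22, 26, 27]

The merge sort proceeds by recursively splitting the array and merging sorted halves.
After all merges, the sorted array is [3, 5, 10, 22, 26, 27].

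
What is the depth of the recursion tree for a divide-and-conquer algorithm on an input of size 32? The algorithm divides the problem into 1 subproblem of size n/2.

For divide and conquer with division factor 2:

Problem sizes at each level:
Level 0: 32
Level 1: 16
Level 2: 8
Level 3: 4
Level 4: 2
Level 5: 1

The root is level 0 and the size-1 base case is level 5 (the tree spans levels 0 through 5, i.e. 6 levels counting the root), so the depth is the number of divisions: log_2(32) = 5

The recursion tree depth is log_2(32) = 5. At each level, the problem size is divided by 2, so it takes 5 divisions to reduce to a base case of size 1. The algorithm makes 1 recursive call at each level.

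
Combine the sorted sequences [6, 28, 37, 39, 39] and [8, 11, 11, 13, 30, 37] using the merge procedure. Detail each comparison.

Merging process:

Compare 6 vs 8: take 6 from left. Merged: [6]
Compare 28 vs 8: take 8 from right. Merged: [6, 8]
Compare 28 vs 11: take 11 from right. Merged: [6, 8, 11]
Compare 28 vs 11: take 11 from right. Merged: [6, 8, 11, 11]
Compare 28 vs 13: take 13 from right. Merged: [6, 8, 11, 11, 13]
Compare 28 vs 30: take 28 from left. Merged: [6, 8, 11, 11, 13, 28]
Compare 37 vs 30: take 30 from right. Merged: [6, 8, 11, 11, 13, 28, 30]
Compare 37 vs 37: take 37 from left. Merged: [6, 8, 11, 11, 13, 28, 30, 37]
Compare 39 vs 37: take 37 from right. Merged: [6, 8, 11, 11, 13, 28, 30, 37, 37]
Append remaining from left: [39, 39]. Merged: [6, 8, 11, 11, 13, 28, 30, 37, 37, 39, 39]

Final merged array: [6, 8, 11, 11, 13, 28, 30, 37, 37, 39, 39]
Total comparisons: 9

The merged array is [6, 8, 11, 11, 13, 28, 30, 37, 37, 39, 39], requiring 9 comparisons. The merge step runs in O(n) time where n is the total number of elements.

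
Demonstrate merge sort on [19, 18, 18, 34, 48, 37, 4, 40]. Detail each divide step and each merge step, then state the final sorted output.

Merge sort trace:

Split: [19, 18, 18, 34, 48, 37, 4, 40] -> [19, 18, 18, 34] and [48, 37, 4, 40]
  Split: [19, 18, 18, 34] -> [19, 18] and [18, 34]
    Split: [19, 18] -> [19] and [18]
    Merge: [19] + [18] -> [18, 19]
    Split: [18, 34] -> [18] and [34]
    Merge: [18] + [34] -> [18, 34]
  Merge: [18, 19] + [18, 34] -> [18, 18, 19, 34]
  Split: [48, 37, 4, 40] -> [48, 37] and [4, 40]
    Split: [48, 37] -> [48] and [37]
    Merge: [48] + [37] -> [37, 48]
    Split: [4, 40] -> [4] and [40]
    Merge: [4] + [40] -> [4, 40]
  Merge: [37, 48] + [4, 40] -> [4, 37, 40, 48]
Merge: [18, 18, 19, 34] + [4, 37, 40, 48] -> [4, 18, 18, 19, 34, 37, 40, 48]

Final sorted array: [4, 18, 18, 19, 34, 37, 40, 48]

The merge sort proceeds by recursively splitting the array and merging sorted halves.
After all merges, the sorted array is [4, 18, 18, 19, 34, 37, 40, 48].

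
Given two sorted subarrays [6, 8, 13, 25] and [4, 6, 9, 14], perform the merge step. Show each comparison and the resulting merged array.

Merging process:

Compare 6 vs 4: take 4 from right. Merged: [4]
Compare 6 vs 6: take 6 from left. Merged: [4, 6]
Compare 8 vs 6: take 6 from right. Merged: [4, 6, 6]
Compare 8 vs 9: take 8 from left. Merged: [4, 6, 6, 8]
Compare 13 vs 9: take 9 from right. Merged: [4, 6, 6, 8, 9]
Compare 13 vs 14: take 13 from left. Merged: [4, 6, 6, 8, 9, 13]
Compare 25 vs 14: take 14 from right. Merged: [4, 6, 6, 8, 9, 13, 14]
Append remaining from left: [25]. Merged: [4, 6, 6, 8, 9, 13, 14, 25]

Final merged array: [4, 6, 6, 8, 9, 13, 14, 25]
Total comparisons: 7

The merged array is [4, 6, 6, 8, 9, 13, 14, 25], requiring 7 comparisons. The merge step runs in O(n) time where n is the total number of elements.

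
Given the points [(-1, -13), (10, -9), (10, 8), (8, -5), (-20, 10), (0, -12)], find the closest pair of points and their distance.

Computing all pairwise distances among 6 points:

d((-1, -13), (10, -9)) = 11.7047
d((-1, -13), (10, 8)) = 23.7065
d((-1, -13), (8, -5)) = 12.0416
d((-1, -13), (-20, 10)) = 29.8329
d((-1, -13), (0, -12)) = 1.4142 <-- minimum
d((10, -9), (10, 8)) = 17.0
d((10, -9), (8, -5)) = 4.4721
d((10, -9), (-20, 10)) = 35.5106
d((10, -9), (0, -12)) = 10.4403
d((10, 8), (8, -5)) = 13.1529
d((10, 8), (-20, 10)) = 30.0666
d((10, 8), (0, -12)) = 22.3607
d((8, -5), (-20, 10)) = 31.7648
d((8, -5), (0, -12)) = 10.6301
d((-20, 10), (0, -12)) = 29.7321

Closest pair: (-1, -13) and (0, -12) with distance 1.4142

The closest pair is (-1, -13) and (0, -12) with Euclidean distance 1.4142. For 6 points, brute-force pairwise comparison is shown above. For large n, the divide-and-conquer algorithm (sort by x, recurse on halves, check the dividing strip) achieves O(n log n).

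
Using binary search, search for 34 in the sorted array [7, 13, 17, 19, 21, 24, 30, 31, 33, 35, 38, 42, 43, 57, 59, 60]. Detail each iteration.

Binary search for 34 in [7, 13, 17, 19, 21, 24, 30, 31, 33, 35, 38, 42, 43, 57, 59, 60]:

lo=0, hi=15, mid=7, arr[mid]=31 -> 31 < 34, search right half
lo=8, hi=15, mid=11, arr[mid]=42 -> 42 > 34, search left half
lo=8, hi=10, mid=9, arr[mid]=35 -> 35 > 34, search left half
lo=8, hi=8, mid=8, arr[mid]=33 -> 33 < 34, search right half
lo=9 > hi=8, target 34 not found

Binary search determines that 34 is not in the array after 4 comparisons. The search space was exhausted without finding the target.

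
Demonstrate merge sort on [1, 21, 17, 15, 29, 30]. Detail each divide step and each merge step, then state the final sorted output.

Merge sort trace:

Split: [1, 21, 17, 15, 29, 30] -> [1, 21, 17] and [15, 29, 30]
  Split: [1, 21, 17] -> [1] and [21, 17]
    Split: [21, 17] -> [21] and [17]
    Merge: [21] + [17] -> [17, 21]
  Merge: [1] + [17, 21] -> [1, 17, 21]
  Split: [15, 29, 30] -> [15] and [29, 30]
    Split: [29, 30] -> [29] and [30]
    Merge: [29] + [30] -> [29, 30]
  Merge: [15] + [29, 30] -> [15, 29, 30]
Merge: [1, 17, 21] + [15, 29, 30] -> [1, 15, 17, 21, 29, 30]

Final sorted array: [1, 15, 17, 21, 29, 30]

The merge sort proceeds by recursively splitting the array and merging sorted halves.
After all merges, the sorted array is [1, 15, 17, 21, 29, 30].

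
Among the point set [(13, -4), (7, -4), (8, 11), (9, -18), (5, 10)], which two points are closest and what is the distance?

Computing all pairwise distances among 5 points:

d((13, -4), (7, -4)) = 6.0
d((13, -4), (8, 11)) = 15.8114
d((13, -4), (9, -18)) = 14.5602
d((13, -4), (5, 10)) = 16.1245
d((7, -4), (8, 11)) = 15.0333
d((7, -4), (9, -18)) = 14.1421
d((7, -4), (5, 10)) = 14.1421
d((8, 11), (9, -18)) = 29.0172
d((8, 11), (5, 10)) = 3.1623 <-- minimum
d((9, -18), (5, 10)) = 28.2843

Closest pair: (8, 11) and (5, 10) with distance 3.1623

The closest pair is (8, 11) and (5, 10) with Euclidean distance 3.1623. For 5 points, brute-force pairwise comparison is shown above. For large n, the divide-and-conquer algorithm (sort by x, recurse on halves, check the dividing strip) achieves O(n log n).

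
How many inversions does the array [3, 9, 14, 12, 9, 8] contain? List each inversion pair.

Finding inversions in [3, 9, 14, 12, 9, 8]:

(1, 5): arr[1]=9 > arr[5]=8
(2, 3): arr[2]=14 > arr[3]=12
(2, 4): arr[2]=14 > arr[4]=9
(2, 5): arr[2]=14 > arr[5]=8
(3, 4): arr[3]=12 > arr[4]=9
(3, 5): arr[3]=12 > arr[5]=8
(4, 5): arr[4]=9 > arr[5]=8

Total inversions: 7

The array has 7 inversion(s): (1,5), (2,3), (2,4), (2,5), (3,4), (3,5), (4,5). Each pair (i,j) satisfies i < j and arr[i] > arr[j].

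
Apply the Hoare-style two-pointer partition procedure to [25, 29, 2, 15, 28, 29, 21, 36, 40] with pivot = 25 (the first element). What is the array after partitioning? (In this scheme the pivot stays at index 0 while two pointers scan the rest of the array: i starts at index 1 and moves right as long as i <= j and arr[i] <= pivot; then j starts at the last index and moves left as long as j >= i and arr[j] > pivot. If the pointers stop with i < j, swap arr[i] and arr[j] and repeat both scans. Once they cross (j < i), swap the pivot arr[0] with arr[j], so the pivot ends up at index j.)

Hoare-style two-pointer partition with pivot = 25:

Initial array: [25, 29, 2, 15, 28, 29, 21, 36, 40]

Pointers start at i = 1, j = 8.
i stops at index 1 (arr[1]=29 > 25), j stops at index 6 (arr[6]=21 <= 25): swap arr[1] and arr[6], array becomes [25, 21, 2, 15, 28, 29, 29, 36, 40]
i ends at 4, j ends at 3: the pointers have crossed (j < i), so scanning stops.

Swap pivot arr[0] with arr[3] to place pivot at position 3: [15, 21, 2, 25, 28, 29, 29, 36, 40]
Pivot position: 3

After partitioning with pivot 25, the array becomes [15, 21, 2, 25, 28, 29, 29, 36, 40]. The pivot is placed at index 3. All elements to the left of the pivot are <= 25, and all elements to the right are > 25.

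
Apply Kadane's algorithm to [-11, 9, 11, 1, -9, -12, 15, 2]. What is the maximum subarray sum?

Using Kadane's algorithm on [-11, 9, 11, 1, -9, -12, 15, 2]:

Scanning through the array:
Position 1 (value 9): max_ending_here = 9, max_so_far = 9
Position 2 (value 11): max_ending_here = 20, max_so_far = 20
Position 3 (value 1): max_ending_here = 21, max_so_far = 21
Position 4 (value -9): max_ending_here = 12, max_so_far = 21
Position 5 (value -12): max_ending_here = 0, max_so_far = 21
Position 6 (value 15): max_ending_here = 15, max_so_far = 21
Position 7 (value 2): max_ending_here = 17, max_so_far = 21

Maximum subarray: [9, 11, 1]
Maximum sum: 21

The maximum subarray is [9, 11, 1] with sum 21. This subarray runs from index 1 to index 3.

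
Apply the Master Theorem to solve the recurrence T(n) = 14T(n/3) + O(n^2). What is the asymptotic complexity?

Master Theorem for T(n) = 14T(n/3) + O(n^2):

a = 14, b = 3, c = 2
log_b(a) = log_3(14) = 2.4022

Case 1: c = 2 < log_3(14) = 2.4022
T(n) = O(n^(log_3 14))

For T(n) = 14T(n/3) + O(n^2): log_3(14) = 2.4022. This is Case 1 of the Master Theorem (c < log_b(a), work dominated by leaves), giving O(n^(log_3 14)).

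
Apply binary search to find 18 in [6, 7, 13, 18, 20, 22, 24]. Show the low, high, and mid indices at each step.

Binary search for 18 in [6, 7, 13, 18, 20, 22, 24]:

lo=0, hi=6, mid=3, arr[mid]=18 -> Found target at index 3!

Binary search finds 18 at index 3 after 1 comparisons. The search repeatedly halves the search space by comparing with the middle element.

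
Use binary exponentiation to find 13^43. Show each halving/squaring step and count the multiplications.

Computing 13^43 by squaring (build up from 13^1; each line after the first costs one multiplication):

13^1 = 13
13^2 = (13^1)^2 = 13^2 = 169
13^4 = (13^2)^2 = 169^2 = 28561
13^5 = 13 * 13^4 = 13 * 28561 = 371293
13^10 = (13^5)^2 = 371293^2 = 137858491849
13^20 = (13^10)^2 = 137858491849^2 = 19004963774880799438801
13^21 = 13 * 13^20 = 13 * 19004963774880799438801 = 247064529073450392704413
13^42 = (13^21)^2 = 247064529073450392704413^2 = 61040881526285814362156628321386486455989674569
13^43 = 13 * 13^42 = 13 * 61040881526285814362156628321386486455989674569 = 793531459841715586708036168178024323927865769397

Result: 793531459841715586708036168178024323927865769397
Multiplications needed: 8 (8 lines after 13^1)

13^43 = 793531459841715586708036168178024323927865769397. Using exponentiation by squaring, this requires 8 multiplications. The key idea: if the exponent is even, square the half-power; if odd, multiply by the base once.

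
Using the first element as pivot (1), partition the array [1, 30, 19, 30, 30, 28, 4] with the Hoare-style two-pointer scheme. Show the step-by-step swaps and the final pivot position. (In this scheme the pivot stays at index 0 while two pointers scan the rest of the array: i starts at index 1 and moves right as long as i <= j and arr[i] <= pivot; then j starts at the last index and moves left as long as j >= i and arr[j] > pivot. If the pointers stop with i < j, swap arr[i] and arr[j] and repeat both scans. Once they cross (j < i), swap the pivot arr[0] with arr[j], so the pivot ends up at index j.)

Hoare-style two-pointer partition with pivot = 1:

Initial array: [1, 30, 19, 30, 30, 28, 4]

Pointers start at i = 1, j = 6.
i ends at 1, j ends at 0: the pointers have crossed (j < i), so scanning stops.

j = 0, so swapping arr[0] with arr[j] leaves the pivot at position 0: [1, 30, 19, 30, 30, 28, 4]
Pivot position: 0

After partitioning with pivot 1, the array becomes [1, 30, 19, 30, 30, 28, 4]. The pivot is placed at index 0. All elements to the left of the pivot are <= 1, and all elements to the right are > 1.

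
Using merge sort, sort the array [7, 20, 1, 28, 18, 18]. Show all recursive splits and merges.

Merge sort trace:

Split: [7, 20, 1, 28, 18, 18] -> [7, 20, 1] and [28, 18, 18]
  Split: [7, 20, 1] -> [7] and [20, 1]
    Split: [20, 1] -> [20] and [1]
    Merge: [20] + [1] -> [1, 20]
  Merge: [7] + [1, 20] -> [1, 7, 20]
  Split: [28, 18, 18] -> [28] and [18, 18]
    Split: [18, 18] -> [18] and [18]
    Merge: [18] + [18] -> [18, 18]
  Merge: [28] + [18, 18] -> [18, 18, 28]
Merge: [1, 7, 20] + [18, 18, 28] -> [1, 7, 18, 18, 20, 28]

Final sorted array: [1, 7, 18, 18, 20, 28]

The merge sort proceeds by recursively splitting the array and merging sorted halves.
After all merges, the sorted array is [1, 7, 18, 18, 20, 28].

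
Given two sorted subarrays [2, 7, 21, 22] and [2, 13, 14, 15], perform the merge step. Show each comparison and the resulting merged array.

Merging process:

Compare 2 vs 2: take 2 from left. Merged: [2]
Compare 7 vs 2: take 2 from right. Merged: [2, 2]
Compare 7 vs 13: take 7 from left. Merged: [2, 2, 7]
Compare 21 vs 13: take 13 from right. Merged: [2, 2, 7, 13]
Compare 21 vs 14: take 14 from right. Merged: [2, 2, 7, 13, 14]
Compare 21 vs 15: take 15 from right. Merged: [2, 2, 7, 13, 14, 15]
Append remaining from left: [21, 22]. Merged: [2, 2, 7, 13, 14, 15, 21, 22]

Final merged array: [2, 2, 7, 13, 14, 15, 21, 22]
Total comparisons: 6

The merged array is [2, 2, 7, 13, 14, 15, 21, 22], requiring 6 comparisons. The merge step runs in O(n) time where n is the total number of elements.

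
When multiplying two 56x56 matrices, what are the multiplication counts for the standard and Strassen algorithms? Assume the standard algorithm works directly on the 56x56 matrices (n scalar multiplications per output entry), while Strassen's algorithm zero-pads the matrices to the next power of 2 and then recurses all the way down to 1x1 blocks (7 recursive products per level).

Matrix multiplication for 56x56 matrices:

Strassen's algorithm requires power-of-2 dimensions. Pad 56x56 to 64x64 (next power of 2).

Standard algorithm: 56^3 = 175616 multiplications
Strassen's algorithm: 7^(log2(64)) = 7^6 = 117649 multiplications
Savings: 175616 - 117649 = 57967 multiplications

Standard: 175616 multiplications (56^3). Strassen: 117649 multiplications (7^6, after padding to 64x64). Strassen reduces 8 recursive multiplications to 7 at each level.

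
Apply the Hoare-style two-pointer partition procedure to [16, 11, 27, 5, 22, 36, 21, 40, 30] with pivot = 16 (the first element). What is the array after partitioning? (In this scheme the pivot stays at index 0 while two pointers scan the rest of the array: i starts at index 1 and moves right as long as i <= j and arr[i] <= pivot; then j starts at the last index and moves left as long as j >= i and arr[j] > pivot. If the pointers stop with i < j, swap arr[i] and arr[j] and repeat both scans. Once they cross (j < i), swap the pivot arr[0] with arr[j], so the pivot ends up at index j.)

Hoare-style two-pointer partition with pivot = 16:

Initial array: [16, 11, 27, 5, 22, 36, 21, 40, 30]

Pointers start at i = 1, j = 8.
i stops at index 2 (arr[2]=27 > 16), j stops at index 3 (arr[3]=5 <= 16): swap arr[2] and arr[3], array becomes [16, 11, 5, 27, 22, 36, 21, 40, 30]
i ends at 3, j ends at 2: the pointers have crossed (j < i), so scanning stops.

Swap pivot arr[0] with arr[2] to place pivot at position 2: [5, 11, 16, 27, 22, 36, 21, 40, 30]
Pivot position: 2

After partitioning with pivot 16, the array becomes [5, 11, 16, 27, 22, 36, 21, 40, 30]. The pivot is placed at index 2. All elements to the left of the pivot are <= 16, and all elements to the right are > 16.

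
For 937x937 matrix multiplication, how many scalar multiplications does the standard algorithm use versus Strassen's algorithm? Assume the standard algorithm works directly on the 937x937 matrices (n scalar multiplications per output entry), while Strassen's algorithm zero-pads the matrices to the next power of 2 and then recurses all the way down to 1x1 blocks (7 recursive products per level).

Matrix multiplication for 937x937 matrices:

Strassen's algorithm requires power-of-2 dimensions. Pad 937x937 to 1024x1024 (next power of 2).

Standard algorithm: 937^3 = 822656953 multiplications
Strassen's algorithm: 7^(log2(1024)) = 7^10 = 282475249 multiplications
Savings: 822656953 - 282475249 = 540181704 multiplications

Standard: 822656953 multiplications (937^3). Strassen: 282475249 multiplications (7^10, after padding to 1024x1024). Strassen reduces 8 recursive multiplications to 7 at each level.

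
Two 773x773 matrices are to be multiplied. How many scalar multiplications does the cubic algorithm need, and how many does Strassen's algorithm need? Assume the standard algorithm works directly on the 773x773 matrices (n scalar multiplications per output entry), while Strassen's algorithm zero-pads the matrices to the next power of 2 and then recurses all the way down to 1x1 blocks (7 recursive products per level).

Matrix multiplication for 773x773 matrices:

Strassen's algorithm requires power-of-2 dimensions. Pad 773x773 to 1024x1024 (next power of 2).

Standard algorithm: 773^3 = 461889917 multiplications
Strassen's algorithm: 7^(log2(1024)) = 7^10 = 282475249 multiplications
Savings: 461889917 - 282475249 = 179414668 multiplications

Standard: 461889917 multiplications (773^3). Strassen: 282475249 multiplications (7^10, after padding to 1024x1024). Strassen reduces 8 recursive multiplications to 7 at each level.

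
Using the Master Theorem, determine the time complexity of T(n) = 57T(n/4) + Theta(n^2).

Master Theorem for T(n) = 57T(n/4) + O(n^2):

a = 57, b = 4, c = 2
log_b(a) = log_4(57) = 2.9164

Case 1: c = 2 < log_4(57) = 2.9164
T(n) = O(n^(log_4 57))

For T(n) = 57T(n/4) + O(n^2): log_4(57) = 2.9164. This is Case 1 of the Master Theorem (c < log_b(a), work dominated by leaves), giving O(n^(log_4 57)).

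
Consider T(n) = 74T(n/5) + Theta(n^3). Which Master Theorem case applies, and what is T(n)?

Master Theorem for T(n) = 74T(n/5) + O(n^3):

a = 74, b = 5, c = 3
log_b(a) = log_5(74) = 2.6743

Case 3: c = 3 > log_5(74) = 2.6743
T(n) = O(n^3) = O(n^3)

For T(n) = 74T(n/5) + O(n^3): log_5(74) = 2.6743. This is Case 3 of the Master Theorem (c > log_b(a), work dominated by root), giving O(n^3).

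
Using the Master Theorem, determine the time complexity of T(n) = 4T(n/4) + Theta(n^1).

Master Theorem for T(n) = 4T(n/4) + O(n^1):

a = 4, b = 4, c = 1
log_b(a) = log_4(4) = 1.0000

Case 2: c = 1 = log_4(4) = 1.0000
T(n) = O(n^1 log n) = O(n log n)

For T(n) = 4T(n/4) + O(n^1): log_4(4) = 1.0000. This is Case 2 of the Master Theorem (c = log_b(a), equal work at all levels), giving O(n log n).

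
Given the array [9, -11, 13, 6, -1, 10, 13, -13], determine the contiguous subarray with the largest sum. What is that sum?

Using Kadane's algorithm on [9, -11, 13, 6, -1, 10, 13, -13]:

Scanning through the array:
Position 1 (value -11): max_ending_here = -2, max_so_far = 9
Position 2 (value 13): max_ending_here = 13, max_so_far = 13
Position 3 (value 6): max_ending_here = 19, max_so_far = 19
Position 4 (value -1): max_ending_here = 18, max_so_far = 19
Position 5 (value 10): max_ending_here = 28, max_so_far = 28
Position 6 (value 13): max_ending_here = 41, max_so_far = 41
Position 7 (value -13): max_ending_here = 28, max_so_far = 41

Maximum subarray: [13, 6, -1, 10, 13]
Maximum sum: 41

The maximum subarray is [13, 6, -1, 10, 13] with sum 41. This subarray runs from index 2 to index 6.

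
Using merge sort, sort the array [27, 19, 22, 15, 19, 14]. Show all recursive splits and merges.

Merge sort trace:

Split: [27, 19, 22, 15, 19, 14] -> [27, 19, 22] and [15, 19, 14]
  Split: [27, 19, 22] -> [27] and [19, 22]
    Split: [19, 22] -> [19] and [22]
    Merge: [19] + [22] -> [19, 22]
  Merge: [27] + [19, 22] -> [19, 22, 27]
  Split: [15, 19, 14] -> [15] and [19, 14]
    Split: [19, 14] -> [19] and [14]
    Merge: [19] + [14] -> [14, 19]
  Merge: [15] + [14, 19] -> [14, 15, 19]
Merge: [19, 22, 27] + [14, 15, 19] -> [14, 15, 19, 19, 22, 27]

Final sorted array: [14, 15, 19, 19, 22, 27]

The merge sort proceeds by recursively splitting the array and merging sorted halves.
After all merges, the sorted array is [14, 15, 19, 19, 22, 27].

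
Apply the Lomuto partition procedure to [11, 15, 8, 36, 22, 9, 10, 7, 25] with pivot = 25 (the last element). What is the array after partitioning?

Lomuto partition with pivot = 25:

Initial array: [11, 15, 8, 36, 22, 9, 10, 7, 25]

arr[0]=11 <= 25: swap with position 0, array becomes [11, 15, 8, 36, 22, 9, 10, 7, 25]
arr[1]=15 <= 25: swap with position 1, array becomes [11, 15, 8, 36, 22, 9, 10, 7, 25]
arr[2]=8 <= 25: swap with position 2, array becomes [11, 15, 8, 36, 22, 9, 10, 7, 25]
arr[3]=36 > 25: no swap
arr[4]=22 <= 25: swap with position 3, array becomes [11, 15, 8, 22, 36, 9, 10, 7, 25]
arr[5]=9 <= 25: swap with position 4, array becomes [11, 15, 8, 22, 9, 36, 10, 7, 25]
arr[6]=10 <= 25: swap with position 5, array becomes [11, 15, 8, 22, 9, 10, 36, 7, 25]
arr[7]=7 <= 25: swap with position 6, array becomes [11, 15, 8, 22, 9, 10, 7, 36, 25]

Place pivot at position 7: [11, 15, 8, 22, 9, 10, 7, 25, 36]
Pivot position: 7

After partitioning with pivot 25, the array becomes [11, 15, 8, 22, 9, 10, 7, 25, 36]. The pivot is placed at index 7. All elements to the left of the pivot are <= 25, and all elements to the right are > 25.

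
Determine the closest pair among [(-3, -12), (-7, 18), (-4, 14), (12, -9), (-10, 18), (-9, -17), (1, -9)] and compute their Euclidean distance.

Computing all pairwise distances among 7 points:

d((-3, -12), (-7, 18)) = 30.2655
d((-3, -12), (-4, 14)) = 26.0192
d((-3, -12), (12, -9)) = 15.2971
d((-3, -12), (-10, 18)) = 30.8058
d((-3, -12), (-9, -17)) = 7.8102
d((-3, -12), (1, -9)) = 5.0
d((-7, 18), (-4, 14)) = 5.0
d((-7, 18), (12, -9)) = 33.0151
d((-7, 18), (-10, 18)) = 3.0 <-- minimum
d((-7, 18), (-9, -17)) = 35.0571
d((-7, 18), (1, -9)) = 28.1603
d((-4, 14), (12, -9)) = 28.0179
d((-4, 14), (-10, 18)) = 7.2111
d((-4, 14), (-9, -17)) = 31.4006
d((-4, 14), (1, -9)) = 23.5372
d((12, -9), (-10, 18)) = 34.8281
d((12, -9), (-9, -17)) = 22.4722
d((12, -9), (1, -9)) = 11.0
d((-10, 18), (-9, -17)) = 35.0143
d((-10, 18), (1, -9)) = 29.1548
d((-9, -17), (1, -9)) = 12.8062

Closest pair: (-7, 18) and (-10, 18) with distance 3.0

The closest pair is (-7, 18) and (-10, 18) with Euclidean distance 3.0. For 7 points, brute-force pairwise comparison is shown above. For large n, the divide-and-conquer algorithm (sort by x, recurse on halves, check the dividing strip) achieves O(n log n).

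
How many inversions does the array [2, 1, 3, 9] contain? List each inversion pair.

Finding inversions in [2, 1, 3, 9]:

(0, 1): arr[0]=2 > arr[1]=1

Total inversions: 1

The array has 1 inversion(s): (0,1). Each pair (i,j) satisfies i < j and arr[i] > arr[j].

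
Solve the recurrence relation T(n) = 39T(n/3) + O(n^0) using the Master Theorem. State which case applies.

Master Theorem for T(n) = 39T(n/3) + O(n^0):

a = 39, b = 3, c = 0
log_b(a) = log_3(39) = 3.3347

Case 1: c = 0 < log_3(39) = 3.3347
T(n) = O(n^(log_3 39))

For T(n) = 39T(n/3) + O(n^0): log_3(39) = 3.3347. This is Case 1 of the Master Theorem (c < log_b(a), work dominated by leaves), giving O(n^(log_3 39)).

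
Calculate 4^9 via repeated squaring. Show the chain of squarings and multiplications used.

Computing 4^9 by squaring (build up from 4^1; each line after the first costs one multiplication):

4^1 = 4
4^2 = (4^1)^2 = 4^2 = 16
4^4 = (4^2)^2 = 16^2 = 256
4^8 = (4^4)^2 = 256^2 = 65536
4^9 = 4 * 4^8 = 4 * 65536 = 262144

Result: 262144
Multiplications needed: 4 (4 lines after 4^1)

4^9 = 262144. Using exponentiation by squaring, this requires 4 multiplications. The key idea: if the exponent is even, square the half-power; if odd, multiply by the base once.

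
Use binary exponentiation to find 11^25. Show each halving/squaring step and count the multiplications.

Computing 11^25 by squaring (build up from 11^1; each line after the first costs one multiplication):

11^1 = 11
11^2 = (11^1)^2 = 11^2 = 121
11^3 = 11 * 11^2 = 11 * 121 = 1331
11^6 = (11^3)^2 = 1331^2 = 1771561
11^12 = (11^6)^2 = 1771561^2 = 3138428376721
11^24 = (11^12)^2 = 3138428376721^2 = 9849732675807611094711841
11^25 = 11 * 11^24 = 11 * 9849732675807611094711841 = 108347059433883722041830251

Result: 108347059433883722041830251
Multiplications needed: 6 (6 lines after 11^1)

11^25 = 108347059433883722041830251. Using exponentiation by squaring, this requires 6 multiplications. The key idea: if the exponent is even, square the half-power; if odd, multiply by the base once.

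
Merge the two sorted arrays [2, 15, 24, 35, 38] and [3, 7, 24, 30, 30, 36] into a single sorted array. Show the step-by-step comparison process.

Merging process:

Compare 2 vs 3: take 2 from left. Merged: [2]
Compare 15 vs 3: take 3 from right. Merged: [2, 3]
Compare 15 vs 7: take 7 from right. Merged: [2, 3, 7]
Compare 15 vs 24: take 15 from left. Merged: [2, 3, 7, 15]
Compare 24 vs 24: take 24 from left. Merged: [2, 3, 7, 15, 24]
Compare 35 vs 24: take 24 from right. Merged: [2, 3, 7, 15, 24, 24]
Compare 35 vs 30: take 30 from right. Merged: [2, 3, 7, 15, 24, 24, 30]
Compare 35 vs 30: take 30 from right. Merged: [2, 3, 7, 15, 24, 24, 30, 30]
Compare 35 vs 36: take 35 from left. Merged: [2, 3, 7, 15, 24, 24, 30, 30, 35]
Compare 38 vs 36: take 36 from right. Merged: [2, 3, 7, 15, 24, 24, 30, 30, 35, 36]
Append remaining from left: [38]. Merged: [2, 3, 7, 15, 24, 24, 30, 30, 35, 36, 38]

Final merged array: [2, 3, 7, 15, 24, 24, 30, 30, 35, 36, 38]
Total comparisons: 10

The merged array is [2, 3, 7, 15, 24, 24, 30, 30, 35, 36, 38], requiring 10 comparisons. The merge step runs in O(n) time where n is the total number of elements.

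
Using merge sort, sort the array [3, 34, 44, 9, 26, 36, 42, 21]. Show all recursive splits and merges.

Merge sort trace:

Split: [3, 34, 44, 9, 26, 36, 42, 21] -> [3, 34, 44, 9] and [26, 36, 42, 21]
  Split: [3, 34, 44, 9] -> [3, 34] and [44, 9]
    Split: [3, 34] -> [3] and [34]
    Merge: [3] + [34] -> [3, 34]
    Split: [44, 9] -> [44] and [9]
    Merge: [44] + [9] -> [9, 44]
  Merge: [3, 34] + [9, 44] -> [3, 9, 34, 44]
  Split: [26, 36, 42, 21] -> [26, 36] and [42, 21]
    Split: [26, 36] -> [26] and [36]
    Merge: [26] + [36] -> [26, 36]
    Split: [42, 21] -> [42] and [21]
    Merge: [42] + [21] -> [21, 42]
  Merge: [26, 36] + [21, 42] -> [21, 26, 36, 42]
Merge: [3, 9, 34, 44] + [21, 26, 36, 42] -> [3, 9, 21, 26, 34, 36, 42, 44]

Final sorted array: [3, 9, 21, 26, 34, 36, 42, 44]

The merge sort proceeds by recursively splitting the array and merging sorted halves.
After all merges, the sorted array is [3, 9, 21, 26, 34, 36, 42, 44].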